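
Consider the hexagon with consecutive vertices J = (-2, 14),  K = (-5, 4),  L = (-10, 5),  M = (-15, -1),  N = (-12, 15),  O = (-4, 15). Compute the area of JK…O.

110.5

Apply Gauss's area formula: 2A = Σ (x_i·y_{i+1} − x_{i+1}·y_i), indices taken mod 6.
Σ = (62) + (15) + (85) + (-237) + (-120) + (-26) = -221
Area = |Σ|/2 = 110.5.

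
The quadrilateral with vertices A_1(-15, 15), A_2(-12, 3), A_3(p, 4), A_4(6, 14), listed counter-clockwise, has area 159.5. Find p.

-4

The doubled signed area Σ (x_i y_{i+1} − x_{i+1} y_i) is linear in p.
With p=0 it equals 363; the coefficient of p is 11 (from the two edges through A_3).
So 11·p + 363 = 2·159.5 = 319 ⇒ p = -4.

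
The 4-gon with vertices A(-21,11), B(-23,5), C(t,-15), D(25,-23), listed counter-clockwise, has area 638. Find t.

-22

Write out the shoelace sum; only the two edges meeting at C involve t:
2·Area = [((-23)·(-15) − t·5) + (t·(-23) − 25·(-15))] + -60
       = -28·t + 660 = 1276
⇒ t = -22.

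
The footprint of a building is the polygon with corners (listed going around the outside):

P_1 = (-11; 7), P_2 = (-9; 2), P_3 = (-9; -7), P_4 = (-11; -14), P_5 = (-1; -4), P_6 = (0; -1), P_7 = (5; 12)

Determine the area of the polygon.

Apply the surveyor's formula: 2A = Σ (x_i·y_{i+1} − x_{i+1}·y_i), indices taken mod 7.
P_1→P_2: (-11)(2) − (-9)(7) = 41
P_2→P_3: (-9)(-7) − (-9)(2) = 81
P_3→P_4: (-9)(-14) − (-11)(-7) = 49
P_4→P_5: (-11)(-4) − (-1)(-14) = 30
P_5→P_6: (-1)(-1) − (0)(-4) = 1
P_6→P_7: (0)(12) − (5)(-1) = 5
P_7→P_1: (5)(7) − (-11)(12) = 167
Σ = 374
Area = |Σ|/2 = 187.

187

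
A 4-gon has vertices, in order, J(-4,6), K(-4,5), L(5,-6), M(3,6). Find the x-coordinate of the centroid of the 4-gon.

103/93

Apply the shoelace (surveyor's) formula. First the cross-terms c_i = x_i·y_{i+1} − x_{i+1}·y_i:
  4, -1, 48, 42  ⇒  2A = 93, A = 46.5.
Then Σ (x_i + x_{i+1})·c_i = 309, so x̄ = 309 / (6·46.5) = 103/93.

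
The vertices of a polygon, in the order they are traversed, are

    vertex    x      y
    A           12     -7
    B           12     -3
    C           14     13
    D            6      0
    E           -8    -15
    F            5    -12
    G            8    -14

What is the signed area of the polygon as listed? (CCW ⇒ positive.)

Cross-terms: 48, 198, -78, -90, 171, 26, 112  ⇒  Σ = 387
Signed area = Σ/2 = 193.5 (positive ⇒ counter-clockwise traversal).

193.5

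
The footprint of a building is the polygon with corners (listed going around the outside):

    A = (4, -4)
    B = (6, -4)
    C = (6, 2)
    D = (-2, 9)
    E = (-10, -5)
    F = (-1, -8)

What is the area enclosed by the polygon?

Cross-terms: 8, 36, 58, 100, 75, 36  ⇒  Σ = 313
Area = |Σ|/2 = 156.5.

156.5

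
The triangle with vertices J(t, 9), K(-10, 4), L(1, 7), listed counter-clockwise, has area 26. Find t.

Write out the shoelace sum; only the two edges meeting at J involve t:
2·Area = [(1·9 − t·7) + (t·4 − (-10)·9)] + -74
       = -3·t + 25 = 52
⇒ t = -9.

-9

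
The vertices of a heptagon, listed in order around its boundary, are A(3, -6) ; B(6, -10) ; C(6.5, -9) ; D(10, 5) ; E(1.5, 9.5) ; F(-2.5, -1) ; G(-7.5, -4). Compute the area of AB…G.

Σ = (6) + (11) + (122.5) + (87.5) + (22.25) + (2.5) + (57) = 308.75
Area = |Σ|/2 = 154.375.

154.375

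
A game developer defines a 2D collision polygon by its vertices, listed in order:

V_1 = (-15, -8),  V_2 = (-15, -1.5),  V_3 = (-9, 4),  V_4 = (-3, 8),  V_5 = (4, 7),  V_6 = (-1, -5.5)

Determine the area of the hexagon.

Σ = (-97.5) + (-73.5) + (-60) + (-53) + (-15) + (-74.5) = -373.5
Area = |Σ|/2 = 186.75.

186.75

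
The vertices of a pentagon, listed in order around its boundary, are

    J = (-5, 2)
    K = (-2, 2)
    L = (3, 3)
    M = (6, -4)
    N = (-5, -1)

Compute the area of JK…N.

Apply Gauss's area formula: 2A = Σ (x_i·y_{i+1} − x_{i+1}·y_i), indices taken mod 5.
Cross-terms: -6, -12, -30, -26, -15  ⇒  Σ = -89
Area = |Σ|/2 = 44.5.

44.5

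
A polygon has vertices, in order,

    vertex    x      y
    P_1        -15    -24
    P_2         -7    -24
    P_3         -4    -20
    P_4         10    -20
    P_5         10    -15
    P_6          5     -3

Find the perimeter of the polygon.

74

|P_1P_2| = √((8)² + (0)²) = √64 = 8
|P_2P_3| = √((3)² + (4)²) = √25 = 5
|P_3P_4| = √((14)² + (0)²) = √196 = 14
|P_4P_5| = √((0)² + (5)²) = √25 = 5
|P_5P_6| = √((-5)² + (12)²) = √169 = 13
|P_6P_1| = √((-20)² + (-21)²) = √841 = 29
Perimeter = 8 + 5 + 14 + 5 + 13 + 29 = 74.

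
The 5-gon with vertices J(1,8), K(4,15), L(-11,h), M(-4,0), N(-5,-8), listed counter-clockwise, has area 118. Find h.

Write out the shoelace sum; only the two edges meeting at L involve h:
2·Area = [(4·h − (-11)·15) + ((-11)·0 − (-4)·h)] + -17
       = 8·h + 148 = 236
⇒ h = 11.

11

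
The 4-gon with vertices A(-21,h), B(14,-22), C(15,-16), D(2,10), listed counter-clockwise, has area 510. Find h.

-5

The doubled signed area Σ (x_i y_{i+1} − x_{i+1} y_i) is linear in h.
With h=0 it equals 960; the coefficient of h is -12 (from the two edges through A).
So -12·h + 960 = 2·510 = 1020 ⇒ h = -5.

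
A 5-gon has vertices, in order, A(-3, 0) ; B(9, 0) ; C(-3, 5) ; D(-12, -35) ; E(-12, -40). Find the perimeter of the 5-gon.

112

|AB| = √((12)² + (0)²) = √144 = 12
|BC| = √((-12)² + (5)²) = √169 = 13
|CD| = √((-9)² + (-40)²) = √1681 = 41
|DE| = √((0)² + (-5)²) = √25 = 5
|EA| = √((9)² + (40)²) = √1681 = 41
Perimeter = 12 + 13 + 41 + 5 + 41 = 112.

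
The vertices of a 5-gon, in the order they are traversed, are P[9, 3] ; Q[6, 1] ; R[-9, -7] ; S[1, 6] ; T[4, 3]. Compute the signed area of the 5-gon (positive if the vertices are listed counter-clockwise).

-62.5

Apply the surveyor's formula: 2A = Σ (x_i·y_{i+1} − x_{i+1}·y_i), indices taken mod 5.
Cross-terms: -9, -33, -47, -21, -15  ⇒  Σ = -125
Signed area = Σ/2 = -62.5 (negative ⇒ clockwise traversal).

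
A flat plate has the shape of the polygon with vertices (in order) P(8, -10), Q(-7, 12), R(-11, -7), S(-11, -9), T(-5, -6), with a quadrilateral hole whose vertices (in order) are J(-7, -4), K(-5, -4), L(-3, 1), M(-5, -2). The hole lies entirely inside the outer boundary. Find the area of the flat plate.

170

Outer boundary:
P→Q: (8)(12) − (-7)(-10) = 26
Q→R: (-7)(-7) − (-11)(12) = 181
R→S: (-11)(-9) − (-11)(-7) = 22
S→T: (-11)(-6) − (-5)(-9) = 21
T→P: (-5)(-10) − (8)(-6) = 98
Σ = 348
Area = |Σ|/2 = 174.
Hole:
Apply Gauss's area formula: 2A = Σ (x_i·y_{i+1} − x_{i+1}·y_i), indices taken mod 4.
Σ = (8) + (-17) + (11) + (6) = 8
Area = |Σ|/2 = 4.
Net area = 174 − 4 = 170.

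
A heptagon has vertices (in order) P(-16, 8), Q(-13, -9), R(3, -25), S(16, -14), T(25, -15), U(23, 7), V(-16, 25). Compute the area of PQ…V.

Apply the shoelace (surveyor's) formula: 2A = Σ (x_i·y_{i+1} − x_{i+1}·y_i), indices taken mod 7.
Cross-terms: 248, 352, 358, 110, 520, 687, 272  ⇒  Σ = 2547
Area = |Σ|/2 = 1273.5.

1273.5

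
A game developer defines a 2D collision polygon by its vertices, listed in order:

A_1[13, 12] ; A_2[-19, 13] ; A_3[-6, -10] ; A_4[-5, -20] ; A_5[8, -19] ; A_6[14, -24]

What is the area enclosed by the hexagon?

772

Cross-terms: 397, 268, 70, 255, 74, 480  ⇒  Σ = 1544
Area = |Σ|/2 = 772.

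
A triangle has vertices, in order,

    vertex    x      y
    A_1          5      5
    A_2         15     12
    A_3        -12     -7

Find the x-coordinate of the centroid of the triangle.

Apply the surveyor's formula. First the cross-terms c_i = x_i·y_{i+1} − x_{i+1}·y_i:
  -15, 39, -25  ⇒  2A = -1, A = -0.5.
Then Σ (x_i + x_{i+1})·c_i = -8, so x̄ = -8 / (6·(-0.5)) = 8/3.

8/3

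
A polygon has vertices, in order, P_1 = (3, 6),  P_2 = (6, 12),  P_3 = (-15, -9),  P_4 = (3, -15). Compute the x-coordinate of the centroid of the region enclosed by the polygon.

Apply Gauss's area formula. First the cross-terms c_i = x_i·y_{i+1} − x_{i+1}·y_i:
  0, 126, 252, 63  ⇒  2A = 441, A = 220.5.
Then Σ (x_i + x_{i+1})·c_i = -3780, so x̄ = -3780 / (6·220.5) = -20/7.

-20/7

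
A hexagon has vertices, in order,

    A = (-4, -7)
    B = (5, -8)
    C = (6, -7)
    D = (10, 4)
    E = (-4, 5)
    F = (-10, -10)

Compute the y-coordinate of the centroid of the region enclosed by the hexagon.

-77/45

Apply Gauss's area formula. First the cross-terms c_i = x_i·y_{i+1} − x_{i+1}·y_i:
  67, 13, 94, 66, 90, 30  ⇒  2A = 360, A = 180.
Then Σ (y_i + y_{i+1})·c_i = -1848, so ȳ = -1848 / (6·180) = -77/45.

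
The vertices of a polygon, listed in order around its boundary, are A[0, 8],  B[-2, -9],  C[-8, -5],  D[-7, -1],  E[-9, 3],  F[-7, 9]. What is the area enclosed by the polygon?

109.5

Apply Gauss's area formula: 2A = Σ (x_i·y_{i+1} − x_{i+1}·y_i), indices taken mod 6.
A→B: (0)(-9) − (-2)(8) = 16
B→C: (-2)(-5) − (-8)(-9) = -62
C→D: (-8)(-1) − (-7)(-5) = -27
D→E: (-7)(3) − (-9)(-1) = -30
E→F: (-9)(9) − (-7)(3) = -60
F→A: (-7)(8) − (0)(9) = -56
Σ = -219
Area = |Σ|/2 = 109.5.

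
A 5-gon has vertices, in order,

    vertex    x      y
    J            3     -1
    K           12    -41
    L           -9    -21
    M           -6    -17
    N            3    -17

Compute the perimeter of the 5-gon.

|JK| = √((9)² + (-40)²) = √1681 = 41
|KL| = √((-21)² + (20)²) = √841 = 29
|LM| = √((3)² + (4)²) = √25 = 5
|MN| = √((9)² + (0)²) = √81 = 9
|NJ| = √((0)² + (16)²) = √256 = 16
Perimeter = 41 + 29 + 5 + 9 + 16 = 100.

100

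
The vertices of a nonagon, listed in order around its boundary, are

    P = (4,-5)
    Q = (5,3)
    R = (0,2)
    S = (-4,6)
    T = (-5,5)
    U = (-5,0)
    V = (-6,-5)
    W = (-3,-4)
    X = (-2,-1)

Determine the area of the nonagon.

66.5

Σ = (37) + (10) + (8) + (10) + (25) + (25) + (9) + (-5) + (14) = 133
Area = |Σ|/2 = 66.5.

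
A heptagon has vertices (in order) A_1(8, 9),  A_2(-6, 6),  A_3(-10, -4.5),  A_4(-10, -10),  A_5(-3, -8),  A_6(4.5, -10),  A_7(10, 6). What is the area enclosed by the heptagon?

264.5

Apply Gauss's area formula: 2A = Σ (x_i·y_{i+1} − x_{i+1}·y_i), indices taken mod 7.
Σ = (102) + (87) + (55) + (50) + (66) + (127) + (42) = 529
Area = |Σ|/2 = 264.5.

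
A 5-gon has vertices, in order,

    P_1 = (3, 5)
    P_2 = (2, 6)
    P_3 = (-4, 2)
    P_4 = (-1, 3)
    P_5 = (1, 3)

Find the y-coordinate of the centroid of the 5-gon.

Apply Gauss's area formula. First the cross-terms c_i = x_i·y_{i+1} − x_{i+1}·y_i:
  8, 28, -10, -6, -4  ⇒  2A = 16, A = 8.
Then Σ (y_i + y_{i+1})·c_i = 194, so ȳ = 194 / (6·8) = 97/24.

97/24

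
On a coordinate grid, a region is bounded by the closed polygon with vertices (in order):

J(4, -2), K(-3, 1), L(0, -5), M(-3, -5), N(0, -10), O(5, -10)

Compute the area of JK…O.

Apply Gauss's area formula: 2A = Σ (x_i·y_{i+1} − x_{i+1}·y_i), indices taken mod 6.
Σ = (-2) + (15) + (-15) + (30) + (50) + (30) = 108
Area = |Σ|/2 = 54.

54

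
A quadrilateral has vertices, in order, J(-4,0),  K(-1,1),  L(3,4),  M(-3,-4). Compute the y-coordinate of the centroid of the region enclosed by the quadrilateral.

-25/81

Apply the shoelace formula. First the cross-terms c_i = x_i·y_{i+1} − x_{i+1}·y_i:
  -4, -7, 0, -16  ⇒  2A = -27, A = -13.5.
Then Σ (y_i + y_{i+1})·c_i = 25, so ȳ = 25 / (6·(-13.5)) = -25/81.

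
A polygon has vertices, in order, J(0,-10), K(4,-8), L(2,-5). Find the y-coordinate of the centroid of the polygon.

-23/3

Apply the shoelace (surveyor's) formula. First the cross-terms c_i = x_i·y_{i+1} − x_{i+1}·y_i:
  40, -4, -20  ⇒  2A = 16, A = 8.
Then Σ (y_i + y_{i+1})·c_i = -368, so ȳ = -368 / (6·8) = -23/3.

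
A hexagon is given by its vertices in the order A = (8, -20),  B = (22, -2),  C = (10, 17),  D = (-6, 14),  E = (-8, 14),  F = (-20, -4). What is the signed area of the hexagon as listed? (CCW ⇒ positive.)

916

Apply the shoelace (surveyor's) formula: 2A = Σ (x_i·y_{i+1} − x_{i+1}·y_i), indices taken mod 6.
Σ = (424) + (394) + (242) + (28) + (312) + (432) = 1832
Signed area = Σ/2 = 916 (positive ⇒ counter-clockwise traversal).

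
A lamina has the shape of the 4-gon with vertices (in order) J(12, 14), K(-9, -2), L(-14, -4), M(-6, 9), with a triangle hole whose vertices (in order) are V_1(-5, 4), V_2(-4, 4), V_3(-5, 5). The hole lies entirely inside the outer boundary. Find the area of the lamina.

115.5

Outer boundary:
Apply the surveyor's formula: 2A = Σ (x_i·y_{i+1} − x_{i+1}·y_i), indices taken mod 4.
Σ = (102) + (8) + (-150) + (-192) = -232
Area = |Σ|/2 = 116.
Hole:
Apply the surveyor's formula: 2A = Σ (x_i·y_{i+1} − x_{i+1}·y_i), indices taken mod 3.
Σ = (-4) + (0) + (5) = 1
Area = |Σ|/2 = 0.5.
Net area = 116 − 0.5 = 115.5.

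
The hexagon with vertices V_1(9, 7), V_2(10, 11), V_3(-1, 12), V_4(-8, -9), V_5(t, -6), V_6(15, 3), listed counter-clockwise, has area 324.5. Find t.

Write out the shoelace sum; only the two edges meeting at V_5 involve t:
2·Area = [((-8)·(-6) − t·(-9)) + (t·3 − 15·(-6))] + 343
       = 12·t + 481 = 649
⇒ t = 14.

14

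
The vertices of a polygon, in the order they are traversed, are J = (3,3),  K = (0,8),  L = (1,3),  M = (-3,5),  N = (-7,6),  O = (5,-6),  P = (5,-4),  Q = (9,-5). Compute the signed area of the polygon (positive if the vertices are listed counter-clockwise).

Apply the shoelace formula: 2A = Σ (x_i·y_{i+1} − x_{i+1}·y_i), indices taken mod 8.
Σ = (24) + (-8) + (14) + (17) + (12) + (10) + (11) + (42) = 122
Signed area = Σ/2 = 61 (positive ⇒ counter-clockwise traversal).

61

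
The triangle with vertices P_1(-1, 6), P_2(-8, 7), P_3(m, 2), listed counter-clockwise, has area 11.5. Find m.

The doubled signed area Σ (x_i y_{i+1} − x_{i+1} y_i) is linear in m.
With m=0 it equals 27; the coefficient of m is -1 (from the two edges through P_3).
So -1·m + 27 = 2·11.5 = 23 ⇒ m = 4.

4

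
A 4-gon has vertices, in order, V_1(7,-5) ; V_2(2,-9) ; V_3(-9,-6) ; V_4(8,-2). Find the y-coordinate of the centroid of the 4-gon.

Apply Gauss's area formula. First the cross-terms c_i = x_i·y_{i+1} − x_{i+1}·y_i:
  -53, -93, 66, -26  ⇒  2A = -106, A = -53.
Then Σ (y_i + y_{i+1})·c_i = 1791, so ȳ = 1791 / (6·(-53)) = -597/106.

-597/106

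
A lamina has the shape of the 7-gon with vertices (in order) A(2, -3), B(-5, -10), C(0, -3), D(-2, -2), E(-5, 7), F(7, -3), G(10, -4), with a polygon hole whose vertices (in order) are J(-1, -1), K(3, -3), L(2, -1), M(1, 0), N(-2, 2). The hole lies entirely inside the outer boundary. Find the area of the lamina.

44

Outer boundary:
Apply the shoelace (surveyor's) formula: 2A = Σ (x_i·y_{i+1} − x_{i+1}·y_i), indices taken mod 7.
Σ = (-35) + (15) + (-6) + (-24) + (-34) + (2) + (-22) = -104
Area = |Σ|/2 = 52.
Hole:
Apply Gauss's area formula: 2A = Σ (x_i·y_{i+1} − x_{i+1}·y_i), indices taken mod 5.
Cross-terms: 6, 3, 1, 2, 4  ⇒  Σ = 16
Area = |Σ|/2 = 8.
Net area = 52 − 8 = 44.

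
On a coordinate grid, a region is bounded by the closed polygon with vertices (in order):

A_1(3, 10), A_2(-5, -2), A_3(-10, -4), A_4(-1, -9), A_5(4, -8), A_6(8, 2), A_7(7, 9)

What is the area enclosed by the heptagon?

173.5

Σ = (44) + (0) + (86) + (44) + (72) + (58) + (43) = 347
Area = |Σ|/2 = 173.5.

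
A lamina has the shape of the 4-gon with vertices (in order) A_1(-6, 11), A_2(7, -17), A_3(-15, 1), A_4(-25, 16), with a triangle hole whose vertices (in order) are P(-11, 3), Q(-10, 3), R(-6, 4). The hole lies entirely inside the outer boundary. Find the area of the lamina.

Outer boundary:
Σ = (25) + (-248) + (-215) + (-179) = -617
Area = |Σ|/2 = 308.5.
Hole:
Apply Gauss's area formula: 2A = Σ (x_i·y_{i+1} − x_{i+1}·y_i), indices taken mod 3.
Σ = (-3) + (-22) + (26) = 1
Area = |Σ|/2 = 0.5.
Net area = 308.5 − 0.5 = 308.

308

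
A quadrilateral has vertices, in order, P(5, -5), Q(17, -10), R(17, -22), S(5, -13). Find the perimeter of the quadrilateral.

|PQ| = √((12)² + (-5)²) = √169 = 13
|QR| = √((0)² + (-12)²) = √144 = 12
|RS| = √((-12)² + (9)²) = √225 = 15
|SP| = √((0)² + (8)²) = √64 = 8
Perimeter = 13 + 12 + 15 + 8 = 48.

48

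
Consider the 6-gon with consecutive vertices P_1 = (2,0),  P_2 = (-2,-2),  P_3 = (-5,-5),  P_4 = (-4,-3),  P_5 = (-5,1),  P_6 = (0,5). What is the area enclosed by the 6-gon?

31.5

Apply Gauss's area formula: 2A = Σ (x_i·y_{i+1} − x_{i+1}·y_i), indices taken mod 6.
Σ = (-4) + (0) + (-5) + (-19) + (-25) + (-10) = -63
Area = |Σ|/2 = 31.5.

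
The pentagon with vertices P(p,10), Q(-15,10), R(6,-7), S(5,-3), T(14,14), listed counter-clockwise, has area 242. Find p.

The doubled signed area Σ (x_i y_{i+1} − x_{i+1} y_i) is linear in p.
With p=0 it equals 464; the coefficient of p is -4 (from the two edges through P).
So -4·p + 464 = 2·242 = 484 ⇒ p = -5.

-5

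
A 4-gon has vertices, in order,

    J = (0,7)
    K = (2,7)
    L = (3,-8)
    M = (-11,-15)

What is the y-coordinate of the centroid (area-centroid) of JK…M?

Apply Gauss's area formula. First the cross-terms c_i = x_i·y_{i+1} − x_{i+1}·y_i:
  -14, -37, -133, -77  ⇒  2A = -261, A = -130.5.
Then Σ (y_i + y_{i+1})·c_i = 3516, so ȳ = 3516 / (6·(-130.5)) = -1172/261.

-1172/261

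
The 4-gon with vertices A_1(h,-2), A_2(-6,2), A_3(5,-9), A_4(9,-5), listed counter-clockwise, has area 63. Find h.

The doubled signed area Σ (x_i y_{i+1} − x_{i+1} y_i) is linear in h.
With h=0 it equals 70; the coefficient of h is 7 (from the two edges through A_1).
So 7·h + 70 = 2·63 = 126 ⇒ h = 8.

8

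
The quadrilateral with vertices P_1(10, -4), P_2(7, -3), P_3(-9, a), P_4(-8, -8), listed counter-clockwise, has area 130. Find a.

Write out the shoelace sum; only the two edges meeting at P_3 involve a:
2·Area = [(7·a − (-9)·(-3)) + ((-9)·(-8) − (-8)·a)] + 110
       = 15·a + 155 = 260
⇒ a = 7.

7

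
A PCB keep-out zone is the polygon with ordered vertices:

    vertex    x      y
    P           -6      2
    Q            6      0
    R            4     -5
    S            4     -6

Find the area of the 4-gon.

Apply the shoelace formula: 2A = Σ (x_i·y_{i+1} − x_{i+1}·y_i), indices taken mod 4.
Σ = (-12) + (-30) + (-4) + (-28) = -74
Area = |Σ|/2 = 37.

37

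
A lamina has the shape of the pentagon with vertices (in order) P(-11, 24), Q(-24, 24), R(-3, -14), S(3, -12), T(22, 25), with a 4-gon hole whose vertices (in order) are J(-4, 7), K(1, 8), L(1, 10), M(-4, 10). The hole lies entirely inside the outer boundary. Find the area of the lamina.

957.5

Outer boundary:
Apply the shoelace (surveyor's) formula: 2A = Σ (x_i·y_{i+1} − x_{i+1}·y_i), indices taken mod 5.
Cross-terms: 312, 408, 78, 339, 803  ⇒  Σ = 1940
Area = |Σ|/2 = 970.
Hole:
J→K: (-4)(8) − (1)(7) = -39
K→L: (1)(10) − (1)(8) = 2
L→M: (1)(10) − (-4)(10) = 50
M→J: (-4)(7) − (-4)(10) = 12
Σ = 25
Area = |Σ|/2 = 12.5.
Net area = 970 − 12.5 = 957.5.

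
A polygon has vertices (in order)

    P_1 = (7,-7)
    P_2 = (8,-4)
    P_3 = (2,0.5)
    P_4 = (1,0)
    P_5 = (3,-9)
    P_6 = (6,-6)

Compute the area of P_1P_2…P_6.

33.25

P_1→P_2: (7)(-4) − (8)(-7) = 28
P_2→P_3: (8)(0.5) − (2)(-4) = 12
P_3→P_4: (2)(0) − (1)(0.5) = -0.5
P_4→P_5: (1)(-9) − (3)(0) = -9
P_5→P_6: (3)(-6) − (6)(-9) = 36
P_6→P_1: (6)(-7) − (7)(-6) = 0
Σ = 66.5
Area = |Σ|/2 = 33.25.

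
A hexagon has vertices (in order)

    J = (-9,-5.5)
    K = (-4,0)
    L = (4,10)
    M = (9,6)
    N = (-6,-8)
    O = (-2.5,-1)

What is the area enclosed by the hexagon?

86.625

Apply the shoelace formula: 2A = Σ (x_i·y_{i+1} − x_{i+1}·y_i), indices taken mod 6.
Σ = (-22) + (-40) + (-66) + (-36) + (-14) + (4.75) = -173.25
Area = |Σ|/2 = 86.625.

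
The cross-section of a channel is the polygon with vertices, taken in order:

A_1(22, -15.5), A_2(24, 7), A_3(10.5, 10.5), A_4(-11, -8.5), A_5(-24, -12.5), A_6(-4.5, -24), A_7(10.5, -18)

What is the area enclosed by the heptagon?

875.125

Apply the shoelace formula: 2A = Σ (x_i·y_{i+1} − x_{i+1}·y_i), indices taken mod 7.
A_1→A_2: (22)(7) − (24)(-15.5) = 526
A_2→A_3: (24)(10.5) − (10.5)(7) = 178.5
A_3→A_4: (10.5)(-8.5) − (-11)(10.5) = 26.25
A_4→A_5: (-11)(-12.5) − (-24)(-8.5) = -66.5
A_5→A_6: (-24)(-24) − (-4.5)(-12.5) = 519.75
A_6→A_7: (-4.5)(-18) − (10.5)(-24) = 333
A_7→A_1: (10.5)(-15.5) − (22)(-18) = 233.25
Σ = 1750.25
Area = |Σ|/2 = 875.125.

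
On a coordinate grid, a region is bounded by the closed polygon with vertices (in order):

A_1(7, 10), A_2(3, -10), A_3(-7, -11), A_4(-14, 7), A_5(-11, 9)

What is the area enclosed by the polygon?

Apply Gauss's area formula: 2A = Σ (x_i·y_{i+1} − x_{i+1}·y_i), indices taken mod 5.
Σ = (-100) + (-103) + (-203) + (-49) + (-173) = -628
Area = |Σ|/2 = 314.

314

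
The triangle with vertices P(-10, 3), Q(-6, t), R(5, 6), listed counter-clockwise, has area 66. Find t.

-5

Write out the shoelace sum; only the two edges meeting at Q involve t:
2·Area = [((-10)·t − (-6)·3) + ((-6)·6 − 5·t)] + 75
       = -15·t + 57 = 132
⇒ t = -5.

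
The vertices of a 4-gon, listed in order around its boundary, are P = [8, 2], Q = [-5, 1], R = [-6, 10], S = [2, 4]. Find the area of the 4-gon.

49

Σ = (18) + (-44) + (-44) + (-28) = -98
Area = |Σ|/2 = 49.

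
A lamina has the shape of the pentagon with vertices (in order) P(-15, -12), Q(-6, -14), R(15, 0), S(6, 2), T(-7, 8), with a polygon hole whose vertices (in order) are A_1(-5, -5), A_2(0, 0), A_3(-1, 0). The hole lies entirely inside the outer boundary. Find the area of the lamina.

Outer boundary:
Apply the shoelace (surveyor's) formula: 2A = Σ (x_i·y_{i+1} − x_{i+1}·y_i), indices taken mod 5.
Σ = (138) + (210) + (30) + (62) + (204) = 644
Area = |Σ|/2 = 322.
Hole:
Apply Gauss's area formula: 2A = Σ (x_i·y_{i+1} − x_{i+1}·y_i), indices taken mod 3.
Σ = (0) + (0) + (5) = 5
Area = |Σ|/2 = 2.5.
Net area = 322 − 2.5 = 319.5.

319.5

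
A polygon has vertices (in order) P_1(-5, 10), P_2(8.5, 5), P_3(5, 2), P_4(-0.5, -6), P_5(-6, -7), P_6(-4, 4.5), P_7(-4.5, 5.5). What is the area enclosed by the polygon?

Σ = (-110) + (-8) + (-29) + (-32.5) + (-55) + (-1.75) + (-17.5) = -253.75
Area = |Σ|/2 = 126.875.

126.875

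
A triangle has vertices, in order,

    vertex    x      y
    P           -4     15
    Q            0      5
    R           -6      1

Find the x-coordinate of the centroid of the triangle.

-10/3

Apply the surveyor's formula. First the cross-terms c_i = x_i·y_{i+1} − x_{i+1}·y_i:
  -20, 30, -86  ⇒  2A = -76, A = -38.
Then Σ (x_i + x_{i+1})·c_i = 760, so x̄ = 760 / (6·(-38)) = -10/3.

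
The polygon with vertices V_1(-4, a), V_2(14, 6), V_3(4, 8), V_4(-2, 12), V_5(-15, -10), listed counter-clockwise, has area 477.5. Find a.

-23

The doubled signed area Σ (x_i y_{i+1} − x_{i+1} y_i) is linear in a.
With a=0 it equals 288; the coefficient of a is -29 (from the two edges through V_1).
So -29·a + 288 = 2·477.5 = 955 ⇒ a = -23.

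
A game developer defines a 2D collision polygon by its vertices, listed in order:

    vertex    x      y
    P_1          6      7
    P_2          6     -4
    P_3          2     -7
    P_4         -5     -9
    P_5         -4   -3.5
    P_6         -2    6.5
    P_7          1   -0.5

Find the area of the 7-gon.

100

P_1→P_2: (6)(-4) − (6)(7) = -66
P_2→P_3: (6)(-7) − (2)(-4) = -34
P_3→P_4: (2)(-9) − (-5)(-7) = -53
P_4→P_5: (-5)(-3.5) − (-4)(-9) = -18.5
P_5→P_6: (-4)(6.5) − (-2)(-3.5) = -33
P_6→P_7: (-2)(-0.5) − (1)(6.5) = -5.5
P_7→P_1: (1)(7) − (6)(-0.5) = 10
Σ = -200
Area = |Σ|/2 = 100.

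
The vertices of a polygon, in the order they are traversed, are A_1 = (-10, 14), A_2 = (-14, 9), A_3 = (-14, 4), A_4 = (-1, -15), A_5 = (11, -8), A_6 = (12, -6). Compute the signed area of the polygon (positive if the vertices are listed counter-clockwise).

350.5

Apply the surveyor's formula: 2A = Σ (x_i·y_{i+1} − x_{i+1}·y_i), indices taken mod 6.
A_1→A_2: (-10)(9) − (-14)(14) = 106
A_2→A_3: (-14)(4) − (-14)(9) = 70
A_3→A_4: (-14)(-15) − (-1)(4) = 214
A_4→A_5: (-1)(-8) − (11)(-15) = 173
A_5→A_6: (11)(-6) − (12)(-8) = 30
A_6→A_1: (12)(14) − (-10)(-6) = 108
Σ = 701
Signed area = Σ/2 = 350.5 (positive ⇒ counter-clockwise traversal).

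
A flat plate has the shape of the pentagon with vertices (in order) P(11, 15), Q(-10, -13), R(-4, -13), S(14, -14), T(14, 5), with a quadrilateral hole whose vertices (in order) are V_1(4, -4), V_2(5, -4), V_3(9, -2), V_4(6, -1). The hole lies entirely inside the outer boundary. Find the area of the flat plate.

365.5

Outer boundary:
P→Q: (11)(-13) − (-10)(15) = 7
Q→R: (-10)(-13) − (-4)(-13) = 78
R→S: (-4)(-14) − (14)(-13) = 238
S→T: (14)(5) − (14)(-14) = 266
T→P: (14)(15) − (11)(5) = 155
Σ = 744
Area = |Σ|/2 = 372.
Hole:
V_1→V_2: (4)(-4) − (5)(-4) = 4
V_2→V_3: (5)(-2) − (9)(-4) = 26
V_3→V_4: (9)(-1) − (6)(-2) = 3
V_4→V_1: (6)(-4) − (4)(-1) = -20
Σ = 13
Area = |Σ|/2 = 6.5.
Net area = 372 − 6.5 = 365.5.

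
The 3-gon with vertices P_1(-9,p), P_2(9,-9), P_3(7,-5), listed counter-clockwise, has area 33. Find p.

-6

Write out the shoelace sum; only the two edges meeting at P_1 involve p:
2·Area = [(7·p − (-9)·(-5)) + ((-9)·(-9) − 9·p)] + 18
       = -2·p + 54 = 66
⇒ p = -6.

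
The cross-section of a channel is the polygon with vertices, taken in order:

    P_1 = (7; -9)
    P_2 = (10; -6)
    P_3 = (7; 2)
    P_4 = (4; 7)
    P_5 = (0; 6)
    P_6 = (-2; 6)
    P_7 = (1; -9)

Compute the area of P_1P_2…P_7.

Apply Gauss's area formula: 2A = Σ (x_i·y_{i+1} − x_{i+1}·y_i), indices taken mod 7.
Σ = (48) + (62) + (41) + (24) + (12) + (12) + (54) = 253
Area = |Σ|/2 = 126.5.

126.5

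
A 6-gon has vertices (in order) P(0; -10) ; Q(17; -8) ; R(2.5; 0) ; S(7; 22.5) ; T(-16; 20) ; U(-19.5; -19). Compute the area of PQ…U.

Apply Gauss's area formula: 2A = Σ (x_i·y_{i+1} − x_{i+1}·y_i), indices taken mod 6.
P→Q: (0)(-8) − (17)(-10) = 170
Q→R: (17)(0) − (2.5)(-8) = 20
R→S: (2.5)(22.5) − (7)(0) = 56.25
S→T: (7)(20) − (-16)(22.5) = 500
T→U: (-16)(-19) − (-19.5)(20) = 694
U→P: (-19.5)(-10) − (0)(-19) = 195
Σ = 1635.25
Area = |Σ|/2 = 817.625.

817.625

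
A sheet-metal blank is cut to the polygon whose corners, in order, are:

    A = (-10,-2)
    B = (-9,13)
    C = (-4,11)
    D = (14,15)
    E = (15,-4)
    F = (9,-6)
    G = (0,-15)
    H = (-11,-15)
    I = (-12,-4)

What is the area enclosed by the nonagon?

Apply Gauss's area formula: 2A = Σ (x_i·y_{i+1} − x_{i+1}·y_i), indices taken mod 9.
Σ = (-148) + (-47) + (-214) + (-281) + (-54) + (-135) + (-165) + (-136) + (-16) = -1196
Area = |Σ|/2 = 598.

598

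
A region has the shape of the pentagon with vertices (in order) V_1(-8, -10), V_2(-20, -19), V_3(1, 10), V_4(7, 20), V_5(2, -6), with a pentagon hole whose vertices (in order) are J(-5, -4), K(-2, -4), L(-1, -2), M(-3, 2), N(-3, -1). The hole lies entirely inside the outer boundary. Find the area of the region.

204.5

Outer boundary:
Apply the shoelace formula: 2A = Σ (x_i·y_{i+1} − x_{i+1}·y_i), indices taken mod 5.
Σ = (-48) + (-181) + (-50) + (-82) + (-68) = -429
Area = |Σ|/2 = 214.5.
Hole:
Cross-terms: 12, 0, -8, 9, 7  ⇒  Σ = 20
Area = |Σ|/2 = 10.
Net area = 214.5 − 10 = 204.5.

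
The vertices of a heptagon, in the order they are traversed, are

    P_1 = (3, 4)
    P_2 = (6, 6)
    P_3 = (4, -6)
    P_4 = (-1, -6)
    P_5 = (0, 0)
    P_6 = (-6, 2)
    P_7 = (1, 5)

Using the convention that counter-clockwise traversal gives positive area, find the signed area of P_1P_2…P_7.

Apply the surveyor's formula: 2A = Σ (x_i·y_{i+1} − x_{i+1}·y_i), indices taken mod 7.
Cross-terms: -6, -60, -30, 0, 0, -32, -11  ⇒  Σ = -139
Signed area = Σ/2 = -69.5 (negative ⇒ clockwise traversal).

-69.5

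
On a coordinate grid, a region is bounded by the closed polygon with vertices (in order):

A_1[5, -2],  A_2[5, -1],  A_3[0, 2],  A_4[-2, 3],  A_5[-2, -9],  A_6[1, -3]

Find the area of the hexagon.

Apply the shoelace (surveyor's) formula: 2A = Σ (x_i·y_{i+1} − x_{i+1}·y_i), indices taken mod 6.
Σ = (5) + (10) + (4) + (24) + (15) + (13) = 71
Area = |Σ|/2 = 35.5.

35.5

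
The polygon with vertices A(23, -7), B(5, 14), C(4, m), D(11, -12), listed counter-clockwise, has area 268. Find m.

Write out the shoelace sum; only the two edges meeting at C involve m:
2·Area = [(5·m − 4·14) + (4·(-12) − 11·m)] + 556
       = -6·m + 452 = 536
⇒ m = -14.

-14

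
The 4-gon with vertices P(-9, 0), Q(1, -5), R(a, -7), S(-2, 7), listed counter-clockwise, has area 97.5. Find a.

9

Write out the shoelace sum; only the two edges meeting at R involve a:
2·Area = [(1·(-7) − a·(-5)) + (a·7 − (-2)·(-7))] + 108
       = 12·a + 87 = 195
⇒ a = 9.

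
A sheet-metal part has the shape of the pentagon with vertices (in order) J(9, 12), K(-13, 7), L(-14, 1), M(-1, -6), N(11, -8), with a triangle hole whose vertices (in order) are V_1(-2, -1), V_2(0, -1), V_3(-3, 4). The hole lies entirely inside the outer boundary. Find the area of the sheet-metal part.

Outer boundary:
Cross-terms: 219, 85, 85, 74, 204  ⇒  Σ = 667
Area = |Σ|/2 = 333.5.
Hole:
Apply the shoelace (surveyor's) formula: 2A = Σ (x_i·y_{i+1} − x_{i+1}·y_i), indices taken mod 3.
Cross-terms: 2, -3, 11  ⇒  Σ = 10
Area = |Σ|/2 = 5.
Net area = 333.5 − 5 = 328.5.

328.5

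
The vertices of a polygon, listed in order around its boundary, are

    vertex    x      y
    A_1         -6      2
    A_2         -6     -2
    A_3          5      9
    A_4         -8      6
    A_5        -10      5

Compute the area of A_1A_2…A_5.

Apply the shoelace (surveyor's) formula: 2A = Σ (x_i·y_{i+1} − x_{i+1}·y_i), indices taken mod 5.
Σ = (24) + (-44) + (102) + (20) + (10) = 112
Area = |Σ|/2 = 56.

56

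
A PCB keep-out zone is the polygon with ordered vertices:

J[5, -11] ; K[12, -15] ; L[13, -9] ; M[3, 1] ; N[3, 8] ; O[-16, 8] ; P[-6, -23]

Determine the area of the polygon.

477

Apply Gauss's area formula: 2A = Σ (x_i·y_{i+1} − x_{i+1}·y_i), indices taken mod 7.
Σ = (57) + (87) + (40) + (21) + (152) + (416) + (181) = 954
Area = |Σ|/2 = 477.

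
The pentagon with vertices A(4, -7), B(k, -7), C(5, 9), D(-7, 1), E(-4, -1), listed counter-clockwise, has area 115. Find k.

7

The doubled signed area Σ (x_i y_{i+1} − x_{i+1} y_i) is linear in k.
With k=0 it equals 118; the coefficient of k is 16 (from the two edges through B).
So 16·k + 118 = 2·115 = 230 ⇒ k = 7.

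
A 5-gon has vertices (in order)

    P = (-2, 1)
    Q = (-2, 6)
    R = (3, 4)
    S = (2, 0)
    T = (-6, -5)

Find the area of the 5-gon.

35

Σ = (-10) + (-26) + (-8) + (-10) + (-16) = -70
Area = |Σ|/2 = 35.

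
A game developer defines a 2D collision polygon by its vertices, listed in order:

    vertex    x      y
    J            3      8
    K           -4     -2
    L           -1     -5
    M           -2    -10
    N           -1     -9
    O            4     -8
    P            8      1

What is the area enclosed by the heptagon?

Apply Gauss's area formula: 2A = Σ (x_i·y_{i+1} − x_{i+1}·y_i), indices taken mod 7.
J→K: (3)(-2) − (-4)(8) = 26
K→L: (-4)(-5) − (-1)(-2) = 18
L→M: (-1)(-10) − (-2)(-5) = 0
M→N: (-2)(-9) − (-1)(-10) = 8
N→O: (-1)(-8) − (4)(-9) = 44
O→P: (4)(1) − (8)(-8) = 68
P→J: (8)(8) − (3)(1) = 61
Σ = 225
Area = |Σ|/2 = 112.5.

112.5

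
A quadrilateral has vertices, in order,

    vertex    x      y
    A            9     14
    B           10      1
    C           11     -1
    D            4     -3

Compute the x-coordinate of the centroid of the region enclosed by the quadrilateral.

Apply the shoelace (surveyor's) formula. First the cross-terms c_i = x_i·y_{i+1} − x_{i+1}·y_i:
  -131, -21, -29, 83  ⇒  2A = -98, A = -49.
Then Σ (x_i + x_{i+1})·c_i = -2286, so x̄ = -2286 / (6·(-49)) = 381/49.

381/49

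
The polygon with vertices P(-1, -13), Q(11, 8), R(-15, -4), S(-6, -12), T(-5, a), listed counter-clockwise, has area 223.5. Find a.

-15

The doubled signed area Σ (x_i y_{i+1} − x_{i+1} y_i) is linear in a.
With a=0 it equals 372; the coefficient of a is -5 (from the two edges through T).
So -5·a + 372 = 2·223.5 = 447 ⇒ a = -15.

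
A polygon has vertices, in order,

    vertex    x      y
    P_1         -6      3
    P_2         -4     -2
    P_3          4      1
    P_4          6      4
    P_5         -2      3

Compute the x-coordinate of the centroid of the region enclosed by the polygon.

Apply the shoelace formula. First the cross-terms c_i = x_i·y_{i+1} − x_{i+1}·y_i:
  24, 4, 10, 26, 12  ⇒  2A = 76, A = 38.
Then Σ (x_i + x_{i+1})·c_i = -132, so x̄ = -132 / (6·38) = -11/19.

-11/19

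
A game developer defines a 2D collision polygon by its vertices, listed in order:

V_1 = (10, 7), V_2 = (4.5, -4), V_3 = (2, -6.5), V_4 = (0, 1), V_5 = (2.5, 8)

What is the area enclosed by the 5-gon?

V_1→V_2: (10)(-4) − (4.5)(7) = -71.5
V_2→V_3: (4.5)(-6.5) − (2)(-4) = -21.25
V_3→V_4: (2)(1) − (0)(-6.5) = 2
V_4→V_5: (0)(8) − (2.5)(1) = -2.5
V_5→V_1: (2.5)(7) − (10)(8) = -62.5
Σ = -155.75
Area = |Σ|/2 = 77.875.

77.875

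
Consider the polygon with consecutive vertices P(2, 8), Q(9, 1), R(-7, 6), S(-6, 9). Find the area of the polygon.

51

Apply the shoelace (surveyor's) formula: 2A = Σ (x_i·y_{i+1} − x_{i+1}·y_i), indices taken mod 4.
Cross-terms: -70, 61, -27, -66  ⇒  Σ = -102
Area = |Σ|/2 = 51.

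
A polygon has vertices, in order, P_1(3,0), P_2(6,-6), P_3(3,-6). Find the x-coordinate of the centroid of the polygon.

4

Apply Gauss's area formula. First the cross-terms c_i = x_i·y_{i+1} − x_{i+1}·y_i:
  -18, -18, 18  ⇒  2A = -18, A = -9.
Then Σ (x_i + x_{i+1})·c_i = -216, so x̄ = -216 / (6·(-9)) = 4.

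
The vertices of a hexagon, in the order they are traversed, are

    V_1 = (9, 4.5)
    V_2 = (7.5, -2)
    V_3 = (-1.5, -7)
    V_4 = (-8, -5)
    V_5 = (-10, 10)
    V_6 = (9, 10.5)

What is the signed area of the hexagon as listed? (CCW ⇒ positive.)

Σ = (-51.75) + (-55.5) + (-48.5) + (-130) + (-195) + (-54) = -534.75
Signed area = Σ/2 = -267.375 (negative ⇒ clockwise traversal).

-267.375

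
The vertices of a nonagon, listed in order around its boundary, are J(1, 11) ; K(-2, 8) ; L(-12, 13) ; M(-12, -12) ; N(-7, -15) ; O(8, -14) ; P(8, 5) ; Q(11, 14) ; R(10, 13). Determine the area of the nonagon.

Apply the shoelace (surveyor's) formula: 2A = Σ (x_i·y_{i+1} − x_{i+1}·y_i), indices taken mod 9.
J→K: (1)(8) − (-2)(11) = 30
K→L: (-2)(13) − (-12)(8) = 70
L→M: (-12)(-12) − (-12)(13) = 300
M→N: (-12)(-15) − (-7)(-12) = 96
N→O: (-7)(-14) − (8)(-15) = 218
O→P: (8)(5) − (8)(-14) = 152
P→Q: (8)(14) − (11)(5) = 57
Q→R: (11)(13) − (10)(14) = 3
R→J: (10)(11) − (1)(13) = 97
Σ = 1023
Area = |Σ|/2 = 511.5.

511.5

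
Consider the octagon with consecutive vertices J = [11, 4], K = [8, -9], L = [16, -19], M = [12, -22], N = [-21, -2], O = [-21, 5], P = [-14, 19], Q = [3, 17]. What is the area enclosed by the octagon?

Σ = (-131) + (-8) + (-124) + (-486) + (-147) + (-329) + (-295) + (-175) = -1695
Area = |Σ|/2 = 847.5.

847.5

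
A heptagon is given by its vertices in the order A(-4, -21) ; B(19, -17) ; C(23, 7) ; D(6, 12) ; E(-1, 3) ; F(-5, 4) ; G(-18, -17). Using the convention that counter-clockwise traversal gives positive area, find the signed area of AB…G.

866.5

Σ = (467) + (524) + (234) + (30) + (11) + (157) + (310) = 1733
Signed area = Σ/2 = 866.5 (positive ⇒ counter-clockwise traversal).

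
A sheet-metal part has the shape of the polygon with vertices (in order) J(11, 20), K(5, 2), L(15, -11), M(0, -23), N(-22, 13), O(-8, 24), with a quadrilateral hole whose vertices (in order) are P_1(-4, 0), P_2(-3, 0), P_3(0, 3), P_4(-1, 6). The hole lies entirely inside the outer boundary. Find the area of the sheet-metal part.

922

Outer boundary:
Apply the surveyor's formula: 2A = Σ (x_i·y_{i+1} − x_{i+1}·y_i), indices taken mod 6.
J→K: (11)(2) − (5)(20) = -78
K→L: (5)(-11) − (15)(2) = -85
L→M: (15)(-23) − (0)(-11) = -345
M→N: (0)(13) − (-22)(-23) = -506
N→O: (-22)(24) − (-8)(13) = -424
O→J: (-8)(20) − (11)(24) = -424
Σ = -1862
Area = |Σ|/2 = 931.
Hole:
Apply Gauss's area formula: 2A = Σ (x_i·y_{i+1} − x_{i+1}·y_i), indices taken mod 4.
Σ = (0) + (-9) + (3) + (24) = 18
Area = |Σ|/2 = 9.
Net area = 931 − 9 = 922.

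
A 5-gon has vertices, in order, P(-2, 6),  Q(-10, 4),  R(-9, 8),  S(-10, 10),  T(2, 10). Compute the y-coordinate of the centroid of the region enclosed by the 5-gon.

346/45

Apply the shoelace (surveyor's) formula. First the cross-terms c_i = x_i·y_{i+1} − x_{i+1}·y_i:
  52, -44, -10, -120, 32  ⇒  2A = -90, A = -45.
Then Σ (y_i + y_{i+1})·c_i = -2076, so ȳ = -2076 / (6·(-45)) = 346/45.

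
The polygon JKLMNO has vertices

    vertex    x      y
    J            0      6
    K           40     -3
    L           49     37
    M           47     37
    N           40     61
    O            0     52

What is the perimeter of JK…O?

|JK| = √((40)² + (-9)²) = √1681 = 41
|KL| = √((9)² + (40)²) = √1681 = 41
|LM| = √((-2)² + (0)²) = √4 = 2
|MN| = √((-7)² + (24)²) = √625 = 25
|NO| = √((-40)² + (-9)²) = √1681 = 41
|OJ| = √((0)² + (-46)²) = √2116 = 46
Perimeter = 41 + 41 + 2 + 25 + 41 + 46 = 196.

196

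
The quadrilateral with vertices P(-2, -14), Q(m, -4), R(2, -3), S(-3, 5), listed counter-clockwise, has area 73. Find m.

Write out the shoelace sum; only the two edges meeting at Q involve m:
2·Area = [((-2)·(-4) − m·(-14)) + (m·(-3) − 2·(-4))] + 53
       = 11·m + 69 = 146
⇒ m = 7.

7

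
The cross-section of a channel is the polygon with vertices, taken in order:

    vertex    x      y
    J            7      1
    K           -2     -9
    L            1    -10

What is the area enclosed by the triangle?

Apply the shoelace (surveyor's) formula: 2A = Σ (x_i·y_{i+1} − x_{i+1}·y_i), indices taken mod 3.
Cross-terms: -61, 29, 71  ⇒  Σ = 39
Area = |Σ|/2 = 19.5.

19.5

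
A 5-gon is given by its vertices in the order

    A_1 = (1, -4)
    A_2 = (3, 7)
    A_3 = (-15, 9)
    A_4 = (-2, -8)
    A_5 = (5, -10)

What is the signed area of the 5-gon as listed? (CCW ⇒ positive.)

A_1→A_2: (1)(7) − (3)(-4) = 19
A_2→A_3: (3)(9) − (-15)(7) = 132
A_3→A_4: (-15)(-8) − (-2)(9) = 138
A_4→A_5: (-2)(-10) − (5)(-8) = 60
A_5→A_1: (5)(-4) − (1)(-10) = -10
Σ = 339
Signed area = Σ/2 = 169.5 (positive ⇒ counter-clockwise traversal).

169.5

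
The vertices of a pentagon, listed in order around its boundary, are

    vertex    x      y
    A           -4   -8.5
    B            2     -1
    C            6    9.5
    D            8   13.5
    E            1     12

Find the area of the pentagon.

86.5

Apply the shoelace (surveyor's) formula: 2A = Σ (x_i·y_{i+1} − x_{i+1}·y_i), indices taken mod 5.
A→B: (-4)(-1) − (2)(-8.5) = 21
B→C: (2)(9.5) − (6)(-1) = 25
C→D: (6)(13.5) − (8)(9.5) = 5
D→E: (8)(12) − (1)(13.5) = 82.5
E→A: (1)(-8.5) − (-4)(12) = 39.5
Σ = 173
Area = |Σ|/2 = 86.5.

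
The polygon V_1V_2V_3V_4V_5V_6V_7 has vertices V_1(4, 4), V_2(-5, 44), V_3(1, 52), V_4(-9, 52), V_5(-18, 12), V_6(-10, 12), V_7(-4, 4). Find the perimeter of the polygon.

|V_1V_2| = √((-9)² + (40)²) = √1681 = 41
|V_2V_3| = √((6)² + (8)²) = √100 = 10
|V_3V_4| = √((-10)² + (0)²) = √100 = 10
|V_4V_5| = √((-9)² + (-40)²) = √1681 = 41
|V_5V_6| = √((8)² + (0)²) = √64 = 8
|V_6V_7| = √((6)² + (-8)²) = √100 = 10
|V_7V_1| = √((8)² + (0)²) = √64 = 8
Perimeter = 41 + 10 + 10 + 41 + 8 + 10 + 8 = 128.

128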